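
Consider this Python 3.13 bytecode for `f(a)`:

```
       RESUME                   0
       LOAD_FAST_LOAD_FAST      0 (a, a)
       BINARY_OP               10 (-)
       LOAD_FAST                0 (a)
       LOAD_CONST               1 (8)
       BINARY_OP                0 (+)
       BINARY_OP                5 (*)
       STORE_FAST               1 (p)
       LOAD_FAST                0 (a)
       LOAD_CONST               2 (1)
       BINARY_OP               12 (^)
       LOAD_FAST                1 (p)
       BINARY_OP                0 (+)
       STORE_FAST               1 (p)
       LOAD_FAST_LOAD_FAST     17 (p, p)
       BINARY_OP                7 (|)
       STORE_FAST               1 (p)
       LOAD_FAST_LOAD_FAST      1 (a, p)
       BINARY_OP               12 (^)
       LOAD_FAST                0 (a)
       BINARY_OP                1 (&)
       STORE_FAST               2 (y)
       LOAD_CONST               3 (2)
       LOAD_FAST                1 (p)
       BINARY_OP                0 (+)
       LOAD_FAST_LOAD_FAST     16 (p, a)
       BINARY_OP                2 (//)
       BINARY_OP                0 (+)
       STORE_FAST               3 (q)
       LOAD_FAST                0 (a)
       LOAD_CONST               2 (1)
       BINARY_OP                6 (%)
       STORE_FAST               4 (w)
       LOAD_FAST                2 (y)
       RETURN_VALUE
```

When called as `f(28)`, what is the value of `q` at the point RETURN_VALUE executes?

32

LOAD_FAST_LOAD_FAST a,a → push 28,28. Stack: [28, 28]
BINARY_OP - → 28 - 28 = 0. Stack: [0]
LOAD_FAST a → push 28. Stack: [0, 28]
LOAD_CONST → push 8. Stack: [0, 28, 8]
BINARY_OP + → 28 + 8 = 36. Stack: [0, 36]
BINARY_OP * → 0 * 36 = 0. Stack: [0]
STORE_FAST p → p=0. Stack: []
LOAD_FAST a → push 28. Stack: [28]
LOAD_CONST → push 1. Stack: [28, 1]
BINARY_OP ^ → 28 ^ 1 = 29. Stack: [29]
LOAD_FAST p → push 0. Stack: [29, 0]
BINARY_OP + → 29 + 0 = 29. Stack: [29]
STORE_FAST p → p=29. Stack: []
LOAD_FAST_LOAD_FAST p,p → push 29,29. Stack: [29, 29]
BINARY_OP | → 29 | 29 = 29. Stack: [29]
STORE_FAST p → p=29. Stack: []
LOAD_FAST_LOAD_FAST a,p → push 28,29. Stack: [28, 29]
BINARY_OP ^ → 28 ^ 29 = 1. Stack: [1]
LOAD_FAST a → push 28. Stack: [1, 28]
BINARY_OP & → 1 & 28 = 0. Stack: [0]
STORE_FAST y → y=0. Stack: []
LOAD_CONST → push 2. Stack: [2]
LOAD_FAST p → push 29. Stack: [2, 29]
BINARY_OP + → 2 + 29 = 31. Stack: [31]
LOAD_FAST_LOAD_FAST p,a → push 29,28. Stack: [31, 29, 28]
BINARY_OP // → 29 // 28 = 1. Stack: [31, 1]
BINARY_OP + → 31 + 1 = 32. Stack: [32]
STORE_FAST q → q=32. Stack: []
LOAD_FAST a → push 28. Stack: [28]
LOAD_CONST → push 1. Stack: [28, 1]
BINARY_OP % → 28 % 1 = 0. Stack: [0]
STORE_FAST w → w=0. Stack: []
LOAD_FAST y → push 0. Stack: [0]
RETURN_VALUE → return 0.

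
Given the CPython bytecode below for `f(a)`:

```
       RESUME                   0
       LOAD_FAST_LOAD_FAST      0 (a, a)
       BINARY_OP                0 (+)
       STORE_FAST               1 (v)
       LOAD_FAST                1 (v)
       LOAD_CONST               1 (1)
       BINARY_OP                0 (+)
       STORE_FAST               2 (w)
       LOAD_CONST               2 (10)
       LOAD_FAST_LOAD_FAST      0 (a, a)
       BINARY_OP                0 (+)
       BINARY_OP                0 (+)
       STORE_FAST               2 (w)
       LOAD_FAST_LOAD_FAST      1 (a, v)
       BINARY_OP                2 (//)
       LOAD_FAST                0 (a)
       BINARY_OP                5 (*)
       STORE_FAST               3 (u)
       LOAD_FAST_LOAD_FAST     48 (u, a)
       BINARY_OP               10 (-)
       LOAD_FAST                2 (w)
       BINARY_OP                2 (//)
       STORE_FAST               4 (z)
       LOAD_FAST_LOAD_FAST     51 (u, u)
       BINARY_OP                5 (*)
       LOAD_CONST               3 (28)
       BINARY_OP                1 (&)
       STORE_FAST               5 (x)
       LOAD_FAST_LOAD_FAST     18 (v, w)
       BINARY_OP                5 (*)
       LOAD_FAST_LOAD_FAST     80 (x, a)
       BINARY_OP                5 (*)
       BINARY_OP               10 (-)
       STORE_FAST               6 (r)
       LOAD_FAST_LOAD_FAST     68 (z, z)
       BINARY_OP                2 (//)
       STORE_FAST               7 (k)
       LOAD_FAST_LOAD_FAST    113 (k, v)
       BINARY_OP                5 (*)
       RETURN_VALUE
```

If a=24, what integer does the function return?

LOAD_FAST_LOAD_FAST a,a → push 24,24. Stack: [24, 24]
BINARY_OP + → 24 + 24 = 48. Stack: [48]
STORE_FAST v → v=48. Stack: []
LOAD_FAST v → push 48. Stack: [48]
LOAD_CONST → push 1. Stack: [48, 1]
BINARY_OP + → 48 + 1 = 49. Stack: [49]
STORE_FAST w → w=49. Stack: []
LOAD_CONST → push 10. Stack: [10]
LOAD_FAST_LOAD_FAST a,a → push 24,24. Stack: [10, 24, 24]
BINARY_OP + → 24 + 24 = 48. Stack: [10, 48]
BINARY_OP + → 10 + 48 = 58. Stack: [58]
STORE_FAST w → w=58. Stack: []
LOAD_FAST_LOAD_FAST a,v → push 24,48. Stack: [24, 48]
BINARY_OP // → 24 // 48 = 0. Stack: [0]
LOAD_FAST a → push 24. Stack: [0, 24]
BINARY_OP * → 0 * 24 = 0. Stack: [0]
STORE_FAST u → u=0. Stack: []
LOAD_FAST_LOAD_FAST u,a → push 0,24. Stack: [0, 24]
BINARY_OP - → 0 - 24 = -24. Stack: [-24]
LOAD_FAST w → push 58. Stack: [-24, 58]
BINARY_OP // → -24 // 58 = -1. Stack: [-1]
STORE_FAST z → z=-1. Stack: []
LOAD_FAST_LOAD_FAST u,u → push 0,0. Stack: [0, 0]
BINARY_OP * → 0 * 0 = 0. Stack: [0]
LOAD_CONST → push 28. Stack: [0, 28]
BINARY_OP & → 0 & 28 = 0. Stack: [0]
STORE_FAST x → x=0. Stack: []
LOAD_FAST_LOAD_FAST v,w → push 48,58. Stack: [48, 58]
BINARY_OP * → 48 * 58 = 2784. Stack: [2784]
LOAD_FAST_LOAD_FAST x,a → push 0,24. Stack: [2784, 0, 24]
BINARY_OP * → 0 * 24 = 0. Stack: [2784, 0]
BINARY_OP - → 2784 - 0 = 2784. Stack: [2784]
STORE_FAST r → r=2784. Stack: []
LOAD_FAST_LOAD_FAST z,z → push -1,-1. Stack: [-1, -1]
BINARY_OP // → -1 // -1 = 1. Stack: [1]
STORE_FAST k → k=1. Stack: []
LOAD_FAST_LOAD_FAST k,v → push 1,48. Stack: [1, 48]
BINARY_OP * → 1 * 48 = 48. Stack: [48]
RETURN_VALUE → return 48.

48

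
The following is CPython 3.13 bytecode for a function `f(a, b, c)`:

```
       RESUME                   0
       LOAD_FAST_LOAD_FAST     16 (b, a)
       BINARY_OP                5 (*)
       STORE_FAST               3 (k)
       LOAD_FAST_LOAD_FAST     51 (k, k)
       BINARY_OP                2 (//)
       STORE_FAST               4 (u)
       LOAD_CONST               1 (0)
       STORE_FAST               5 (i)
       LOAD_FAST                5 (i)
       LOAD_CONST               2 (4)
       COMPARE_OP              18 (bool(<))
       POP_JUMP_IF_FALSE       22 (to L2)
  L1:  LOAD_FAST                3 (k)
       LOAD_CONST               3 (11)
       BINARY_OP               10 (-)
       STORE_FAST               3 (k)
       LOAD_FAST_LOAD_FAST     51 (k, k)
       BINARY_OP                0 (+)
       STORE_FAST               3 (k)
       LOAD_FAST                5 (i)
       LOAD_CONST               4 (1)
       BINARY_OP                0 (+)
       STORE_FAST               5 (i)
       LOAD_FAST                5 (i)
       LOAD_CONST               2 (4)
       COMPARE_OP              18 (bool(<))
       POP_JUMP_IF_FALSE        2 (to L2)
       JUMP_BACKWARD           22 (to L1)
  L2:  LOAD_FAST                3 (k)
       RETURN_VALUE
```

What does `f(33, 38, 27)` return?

LOAD_FAST_LOAD_FAST b,a → push 38,33
BINARY_OP * → 38 * 33 = 1254
STORE_FAST k → k=1254
LOAD_FAST_LOAD_FAST k,k → push 1254,1254
BINARY_OP // → 1254 // 1254 = 1
STORE_FAST u → u=1
LOAD_CONST → push 0
STORE_FAST i → i=0
LOAD_FAST i → push 0
LOAD_CONST → push 4
COMPARE_OP bool(<) → 0 vs 4 = True
POP_JUMP_IF_FALSE → pop True; no jump
LOAD_FAST k → push 1254
LOAD_CONST → push 11
BINARY_OP - → 1254 - 11 = 1243
STORE_FAST k → k=1243
LOAD_FAST_LOAD_FAST k,k → push 1243,1243
BINARY_OP + → 1243 + 1243 = 2486
STORE_FAST k → k=2486
LOAD_FAST i → push 0
LOAD_CONST → push 1
BINARY_OP + → 0 + 1 = 1
STORE_FAST i → i=1
LOAD_FAST i → push 1
LOAD_CONST → push 4
COMPARE_OP bool(<) → 1 vs 4 = True
POP_JUMP_IF_FALSE → pop True; no jump
LOAD_FAST k → push 2486
LOAD_CONST → push 11
BINARY_OP - → 2486 - 11 = 2475
STORE_FAST k → k=2475
LOAD_FAST_LOAD_FAST k,k → push 2475,2475
BINARY_OP + → 2475 + 2475 = 4950
STORE_FAST k → k=4950
LOAD_FAST i → push 1
LOAD_CONST → push 1
BINARY_OP + → 1 + 1 = 2
STORE_FAST i → i=2
LOAD_FAST i → push 2
LOAD_CONST → push 4
COMPARE_OP bool(<) → 2 vs 4 = True
POP_JUMP_IF_FALSE → pop True; no jump
LOAD_FAST k → push 4950
LOAD_CONST → push 11
BINARY_OP - → 4950 - 11 = 4939
STORE_FAST k → k=4939
LOAD_FAST_LOAD_FAST k,k → push 4939,4939
BINARY_OP + → 4939 + 4939 = 9878
STORE_FAST k → k=9878
LOAD_FAST i → push 2
LOAD_CONST → push 1
BINARY_OP + → 2 + 1 = 3
STORE_FAST i → i=3
LOAD_FAST i → push 3
LOAD_CONST → push 4
COMPARE_OP bool(<) → 3 vs 4 = True
POP_JUMP_IF_FALSE → pop True; no jump
LOAD_FAST k → push 9878
LOAD_CONST → push 11
BINARY_OP - → 9878 - 11 = 9867
STORE_FAST k → k=9867
LOAD_FAST_LOAD_FAST k,k → push 9867,9867
BINARY_OP + → 9867 + 9867 = 19734
STORE_FAST k → k=19734
LOAD_FAST i → push 3
LOAD_CONST → push 1
BINARY_OP + → 3 + 1 = 4
STORE_FAST i → i=4
LOAD_FAST i → push 4
LOAD_CONST → push 4
COMPARE_OP bool(<) → 4 vs 4 = False
POP_JUMP_IF_FALSE → pop False; jump
LOAD_FAST k → push 19734
RETURN_VALUE → return 19734.

19734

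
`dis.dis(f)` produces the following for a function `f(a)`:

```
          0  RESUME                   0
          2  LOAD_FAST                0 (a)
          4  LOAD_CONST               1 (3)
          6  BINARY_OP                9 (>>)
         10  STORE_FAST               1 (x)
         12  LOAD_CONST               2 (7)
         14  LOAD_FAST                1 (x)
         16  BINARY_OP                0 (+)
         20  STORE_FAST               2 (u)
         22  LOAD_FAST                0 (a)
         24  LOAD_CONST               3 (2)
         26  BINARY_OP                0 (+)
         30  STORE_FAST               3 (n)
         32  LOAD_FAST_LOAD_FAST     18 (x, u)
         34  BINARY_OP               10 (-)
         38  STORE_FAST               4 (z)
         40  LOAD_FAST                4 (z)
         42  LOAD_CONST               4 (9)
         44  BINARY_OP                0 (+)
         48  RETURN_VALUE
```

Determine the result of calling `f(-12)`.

LOAD_FAST a → push -12. Stack: [-12]
LOAD_CONST → push 3. Stack: [-12, 3]
BINARY_OP >> → -12 >> 3 = -2. Stack: [-2]
STORE_FAST x → x=-2. Stack: []
LOAD_CONST → push 7. Stack: [7]
LOAD_FAST x → push -2. Stack: [7, -2]
BINARY_OP + → 7 + -2 = 5. Stack: [5]
STORE_FAST u → u=5. Stack: []
LOAD_FAST a → push -12. Stack: [-12]
LOAD_CONST → push 2. Stack: [-12, 2]
BINARY_OP + → -12 + 2 = -10. Stack: [-10]
STORE_FAST n → n=-10. Stack: []
LOAD_FAST_LOAD_FAST x,u → push -2,5. Stack: [-2, 5]
BINARY_OP - → -2 - 5 = -7. Stack: [-7]
STORE_FAST z → z=-7. Stack: []
LOAD_FAST z → push -7. Stack: [-7]
LOAD_CONST → push 9. Stack: [-7, 9]
BINARY_OP + → -7 + 9 = 2. Stack: [2]
RETURN_VALUE → return 2.

2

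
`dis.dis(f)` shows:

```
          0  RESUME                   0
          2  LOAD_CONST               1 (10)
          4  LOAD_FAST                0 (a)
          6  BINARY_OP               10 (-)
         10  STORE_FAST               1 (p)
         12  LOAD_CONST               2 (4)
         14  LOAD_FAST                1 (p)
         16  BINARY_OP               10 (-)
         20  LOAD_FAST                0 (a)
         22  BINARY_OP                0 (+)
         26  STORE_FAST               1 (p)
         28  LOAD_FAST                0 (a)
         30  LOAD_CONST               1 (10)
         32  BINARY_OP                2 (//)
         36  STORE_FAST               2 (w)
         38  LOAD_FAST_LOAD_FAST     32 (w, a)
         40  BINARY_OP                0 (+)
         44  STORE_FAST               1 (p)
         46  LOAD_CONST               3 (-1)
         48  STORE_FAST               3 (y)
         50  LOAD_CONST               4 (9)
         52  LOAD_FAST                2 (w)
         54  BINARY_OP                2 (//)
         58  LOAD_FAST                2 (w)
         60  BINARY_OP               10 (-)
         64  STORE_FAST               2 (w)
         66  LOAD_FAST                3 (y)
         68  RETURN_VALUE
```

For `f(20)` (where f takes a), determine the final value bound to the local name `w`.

2

LOAD_CONST → push 10. Stack: [10]
LOAD_FAST a → push 20. Stack: [10, 20]
BINARY_OP - → 10 - 20 = -10. Stack: [-10]
STORE_FAST p → p=-10. Stack: []
LOAD_CONST → push 4. Stack: [4]
LOAD_FAST p → push -10. Stack: [4, -10]
BINARY_OP - → 4 - -10 = 14. Stack: [14]
LOAD_FAST a → push 20. Stack: [14, 20]
BINARY_OP + → 14 + 20 = 34. Stack: [34]
STORE_FAST p → p=34. Stack: []
LOAD_FAST a → push 20. Stack: [20]
LOAD_CONST → push 10. Stack: [20, 10]
BINARY_OP // → 20 // 10 = 2. Stack: [2]
STORE_FAST w → w=2. Stack: []
LOAD_FAST_LOAD_FAST w,a → push 2,20. Stack: [2, 20]
BINARY_OP + → 2 + 20 = 22. Stack: [22]
STORE_FAST p → p=22. Stack: []
LOAD_CONST → push -1. Stack: [-1]
STORE_FAST y → y=-1. Stack: []
LOAD_CONST → push 9. Stack: [9]
LOAD_FAST w → push 2. Stack: [9, 2]
BINARY_OP // → 9 // 2 = 4. Stack: [4]
LOAD_FAST w → push 2. Stack: [4, 2]
BINARY_OP - → 4 - 2 = 2. Stack: [2]
STORE_FAST w → w=2. Stack: []
LOAD_FAST y → push -1. Stack: [-1]
RETURN_VALUE → return -1.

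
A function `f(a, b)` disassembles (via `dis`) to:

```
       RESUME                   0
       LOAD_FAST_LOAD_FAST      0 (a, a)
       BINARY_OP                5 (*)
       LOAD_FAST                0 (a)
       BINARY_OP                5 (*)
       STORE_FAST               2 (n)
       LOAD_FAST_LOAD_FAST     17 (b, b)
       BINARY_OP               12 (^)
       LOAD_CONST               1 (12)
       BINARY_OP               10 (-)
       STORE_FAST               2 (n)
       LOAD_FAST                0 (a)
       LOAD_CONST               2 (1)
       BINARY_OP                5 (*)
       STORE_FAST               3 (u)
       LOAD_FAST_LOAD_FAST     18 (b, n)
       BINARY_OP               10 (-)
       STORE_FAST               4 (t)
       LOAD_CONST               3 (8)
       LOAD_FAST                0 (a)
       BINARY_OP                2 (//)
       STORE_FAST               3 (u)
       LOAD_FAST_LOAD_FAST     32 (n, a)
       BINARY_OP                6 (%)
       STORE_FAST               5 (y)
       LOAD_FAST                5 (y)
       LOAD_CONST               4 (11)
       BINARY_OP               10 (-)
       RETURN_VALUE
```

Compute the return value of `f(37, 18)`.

LOAD_FAST_LOAD_FAST a,a → push 37,37. Stack: [37, 37]
BINARY_OP * → 37 * 37 = 1369. Stack: [1369]
LOAD_FAST a → push 37. Stack: [1369, 37]
BINARY_OP * → 1369 * 37 = 50653. Stack: [50653]
STORE_FAST n → n=50653. Stack: []
LOAD_FAST_LOAD_FAST b,b → push 18,18. Stack: [18, 18]
BINARY_OP ^ → 18 ^ 18 = 0. Stack: [0]
LOAD_CONST → push 12. Stack: [0, 12]
BINARY_OP - → 0 - 12 = -12. Stack: [-12]
STORE_FAST n → n=-12. Stack: []
LOAD_FAST a → push 37. Stack: [37]
LOAD_CONST → push 1. Stack: [37, 1]
BINARY_OP * → 37 * 1 = 37. Stack: [37]
STORE_FAST u → u=37. Stack: []
LOAD_FAST_LOAD_FAST b,n → push 18,-12. Stack: [18, -12]
BINARY_OP - → 18 - -12 = 30. Stack: [30]
STORE_FAST t → t=30. Stack: []
LOAD_CONST → push 8. Stack: [8]
LOAD_FAST a → push 37. Stack: [8, 37]
BINARY_OP // → 8 // 37 = 0. Stack: [0]
STORE_FAST u → u=0. Stack: []
LOAD_FAST_LOAD_FAST n,a → push -12,37. Stack: [-12, 37]
BINARY_OP % → -12 % 37 = 25. Stack: [25]
STORE_FAST y → y=25. Stack: []
LOAD_FAST y → push 25. Stack: [25]
LOAD_CONST → push 11. Stack: [25, 11]
BINARY_OP - → 25 - 11 = 14. Stack: [14]
RETURN_VALUE → return 14.

14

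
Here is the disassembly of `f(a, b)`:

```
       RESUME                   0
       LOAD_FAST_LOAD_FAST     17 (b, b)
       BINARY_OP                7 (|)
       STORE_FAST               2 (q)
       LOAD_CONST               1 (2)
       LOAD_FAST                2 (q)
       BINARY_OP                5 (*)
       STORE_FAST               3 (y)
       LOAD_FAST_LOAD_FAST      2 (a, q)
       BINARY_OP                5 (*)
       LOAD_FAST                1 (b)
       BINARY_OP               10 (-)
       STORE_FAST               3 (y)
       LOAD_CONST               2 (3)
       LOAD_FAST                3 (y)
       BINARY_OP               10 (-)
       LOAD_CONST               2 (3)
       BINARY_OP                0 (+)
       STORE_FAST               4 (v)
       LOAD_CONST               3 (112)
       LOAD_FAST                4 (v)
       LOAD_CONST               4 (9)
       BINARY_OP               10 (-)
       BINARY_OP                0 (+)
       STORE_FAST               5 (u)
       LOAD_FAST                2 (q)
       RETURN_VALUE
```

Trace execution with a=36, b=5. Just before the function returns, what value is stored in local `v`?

LOAD_FAST_LOAD_FAST b,b → push 5,5. Stack: [5, 5]
BINARY_OP | → 5 | 5 = 5. Stack: [5]
STORE_FAST q → q=5. Stack: []
LOAD_CONST → push 2. Stack: [2]
LOAD_FAST q → push 5. Stack: [2, 5]
BINARY_OP * → 2 * 5 = 10. Stack: [10]
STORE_FAST y → y=10. Stack: []
LOAD_FAST_LOAD_FAST a,q → push 36,5. Stack: [36, 5]
BINARY_OP * → 36 * 5 = 180. Stack: [180]
LOAD_FAST b → push 5. Stack: [180, 5]
BINARY_OP - → 180 - 5 = 175. Stack: [175]
STORE_FAST y → y=175. Stack: []
LOAD_CONST → push 3. Stack: [3]
LOAD_FAST y → push 175. Stack: [3, 175]
BINARY_OP - → 3 - 175 = -172. Stack: [-172]
LOAD_CONST → push 3. Stack: [-172, 3]
BINARY_OP + → -172 + 3 = -169. Stack: [-169]
STORE_FAST v → v=-169. Stack: []
LOAD_CONST → push 112. Stack: [112]
LOAD_FAST v → push -169. Stack: [112, -169]
LOAD_CONST → push 9. Stack: [112, -169, 9]
BINARY_OP - → -169 - 9 = -178. Stack: [112, -178]
BINARY_OP + → 112 + -178 = -66. Stack: [-66]
STORE_FAST u → u=-66. Stack: []
LOAD_FAST q → push 5. Stack: [5]
RETURN_VALUE → return 5.

-169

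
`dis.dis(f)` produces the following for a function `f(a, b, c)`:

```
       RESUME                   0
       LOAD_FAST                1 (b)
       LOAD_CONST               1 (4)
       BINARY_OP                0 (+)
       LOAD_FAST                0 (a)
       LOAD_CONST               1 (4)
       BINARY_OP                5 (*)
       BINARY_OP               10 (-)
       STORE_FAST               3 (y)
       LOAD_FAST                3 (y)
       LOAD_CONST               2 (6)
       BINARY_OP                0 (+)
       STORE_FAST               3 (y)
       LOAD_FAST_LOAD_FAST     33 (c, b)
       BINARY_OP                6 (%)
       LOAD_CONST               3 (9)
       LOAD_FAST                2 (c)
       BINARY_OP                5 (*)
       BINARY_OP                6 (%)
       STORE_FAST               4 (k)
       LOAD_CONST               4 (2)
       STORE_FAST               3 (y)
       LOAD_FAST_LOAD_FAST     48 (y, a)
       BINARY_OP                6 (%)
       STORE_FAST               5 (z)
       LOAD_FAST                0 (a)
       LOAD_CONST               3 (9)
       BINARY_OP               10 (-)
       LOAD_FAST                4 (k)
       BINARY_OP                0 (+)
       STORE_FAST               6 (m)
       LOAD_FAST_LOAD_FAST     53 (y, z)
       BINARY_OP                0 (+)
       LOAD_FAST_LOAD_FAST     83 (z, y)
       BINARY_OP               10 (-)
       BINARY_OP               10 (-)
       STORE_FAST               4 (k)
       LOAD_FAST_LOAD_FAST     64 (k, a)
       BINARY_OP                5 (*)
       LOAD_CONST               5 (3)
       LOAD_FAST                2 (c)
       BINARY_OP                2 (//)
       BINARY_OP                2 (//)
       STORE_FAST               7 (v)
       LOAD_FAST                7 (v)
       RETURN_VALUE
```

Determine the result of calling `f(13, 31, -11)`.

-52

LOAD_FAST b → push 31. Stack: [31]
LOAD_CONST → push 4. Stack: [31, 4]
BINARY_OP + → 31 + 4 = 35. Stack: [35]
LOAD_FAST a → push 13. Stack: [35, 13]
LOAD_CONST → push 4. Stack: [35, 13, 4]
BINARY_OP * → 13 * 4 = 52. Stack: [35, 52]
BINARY_OP - → 35 - 52 = -17. Stack: [-17]
STORE_FAST y → y=-17. Stack: []
LOAD_FAST y → push -17. Stack: [-17]
LOAD_CONST → push 6. Stack: [-17, 6]
BINARY_OP + → -17 + 6 = -11. Stack: [-11]
STORE_FAST y → y=-11. Stack: []
LOAD_FAST_LOAD_FAST c,b → push -11,31. Stack: [-11, 31]
BINARY_OP % → -11 % 31 = 20. Stack: [20]
LOAD_CONST → push 9. Stack: [20, 9]
LOAD_FAST c → push -11. Stack: [20, 9, -11]
BINARY_OP * → 9 * -11 = -99. Stack: [20, -99]
BINARY_OP % → 20 % -99 = -79. Stack: [-79]
STORE_FAST k → k=-79. Stack: []
LOAD_CONST → push 2. Stack: [2]
STORE_FAST y → y=2. Stack: []
LOAD_FAST_LOAD_FAST y,a → push 2,13. Stack: [2, 13]
BINARY_OP % → 2 % 13 = 2. Stack: [2]
STORE_FAST z → z=2. Stack: []
LOAD_FAST a → push 13. Stack: [13]
LOAD_CONST → push 9. Stack: [13, 9]
BINARY_OP - → 13 - 9 = 4. Stack: [4]
LOAD_FAST k → push -79. Stack: [4, -79]
BINARY_OP + → 4 + -79 = -75. Stack: [-75]
STORE_FAST m → m=-75. Stack: []
LOAD_FAST_LOAD_FAST y,z → push 2,2. Stack: [2, 2]
BINARY_OP + → 2 + 2 = 4. Stack: [4]
LOAD_FAST_LOAD_FAST z,y → push 2,2. Stack: [4, 2, 2]
BINARY_OP - → 2 - 2 = 0. Stack: [4, 0]
BINARY_OP - → 4 - 0 = 4. Stack: [4]
STORE_FAST k → k=4. Stack: []
LOAD_FAST_LOAD_FAST k,a → push 4,13. Stack: [4, 13]
BINARY_OP * → 4 * 13 = 52. Stack: [52]
LOAD_CONST → push 3. Stack: [52, 3]
LOAD_FAST c → push -11. Stack: [52, 3, -11]
BINARY_OP // → 3 // -11 = -1. Stack: [52, -1]
BINARY_OP // → 52 // -1 = -52. Stack: [-52]
STORE_FAST v → v=-52. Stack: []
LOAD_FAST v → push -52. Stack: [-52]
RETURN_VALUE → return -52.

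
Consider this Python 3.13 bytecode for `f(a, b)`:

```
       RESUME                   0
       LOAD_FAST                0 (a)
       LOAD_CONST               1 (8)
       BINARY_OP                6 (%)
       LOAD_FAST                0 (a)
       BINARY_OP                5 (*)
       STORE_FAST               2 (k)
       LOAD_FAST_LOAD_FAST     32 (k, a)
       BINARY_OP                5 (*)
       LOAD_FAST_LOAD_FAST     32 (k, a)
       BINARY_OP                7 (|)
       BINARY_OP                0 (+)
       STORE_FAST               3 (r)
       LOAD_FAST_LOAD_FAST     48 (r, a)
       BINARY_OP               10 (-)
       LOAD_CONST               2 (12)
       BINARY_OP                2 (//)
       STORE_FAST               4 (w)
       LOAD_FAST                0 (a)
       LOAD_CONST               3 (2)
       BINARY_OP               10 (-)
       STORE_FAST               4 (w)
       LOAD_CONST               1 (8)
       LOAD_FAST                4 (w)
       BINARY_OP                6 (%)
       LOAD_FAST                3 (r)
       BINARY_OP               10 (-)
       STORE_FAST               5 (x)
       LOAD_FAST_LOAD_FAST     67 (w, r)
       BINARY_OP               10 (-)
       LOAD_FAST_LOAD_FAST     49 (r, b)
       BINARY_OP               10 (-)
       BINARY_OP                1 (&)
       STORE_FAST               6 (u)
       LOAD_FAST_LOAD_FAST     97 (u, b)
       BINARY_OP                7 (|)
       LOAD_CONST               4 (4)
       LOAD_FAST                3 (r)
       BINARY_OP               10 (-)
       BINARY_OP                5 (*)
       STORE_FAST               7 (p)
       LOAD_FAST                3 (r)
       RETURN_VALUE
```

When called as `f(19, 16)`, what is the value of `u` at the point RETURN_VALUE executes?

2

LOAD_FAST a → push 19. Stack: [19]
LOAD_CONST → push 8. Stack: [19, 8]
BINARY_OP % → 19 % 8 = 3. Stack: [3]
LOAD_FAST a → push 19. Stack: [3, 19]
BINARY_OP * → 3 * 19 = 57. Stack: [57]
STORE_FAST k → k=57. Stack: []
LOAD_FAST_LOAD_FAST k,a → push 57,19. Stack: [57, 19]
BINARY_OP * → 57 * 19 = 1083. Stack: [1083]
LOAD_FAST_LOAD_FAST k,a → push 57,19. Stack: [1083, 57, 19]
BINARY_OP | → 57 | 19 = 59. Stack: [1083, 59]
BINARY_OP + → 1083 + 59 = 1142. Stack: [1142]
STORE_FAST r → r=1142. Stack: []
LOAD_FAST_LOAD_FAST r,a → push 1142,19. Stack: [1142, 19]
BINARY_OP - → 1142 - 19 = 1123. Stack: [1123]
LOAD_CONST → push 12. Stack: [1123, 12]
BINARY_OP // → 1123 // 12 = 93. Stack: [93]
STORE_FAST w → w=93. Stack: []
LOAD_FAST a → push 19. Stack: [19]
LOAD_CONST → push 2. Stack: [19, 2]
BINARY_OP - → 19 - 2 = 17. Stack: [17]
STORE_FAST w → w=17. Stack: []
LOAD_CONST → push 8. Stack: [8]
LOAD_FAST w → push 17. Stack: [8, 17]
BINARY_OP % → 8 % 17 = 8. Stack: [8]
LOAD_FAST r → push 1142. Stack: [8, 1142]
BINARY_OP - → 8 - 1142 = -1134. Stack: [-1134]
STORE_FAST x → x=-1134. Stack: []
LOAD_FAST_LOAD_FAST w,r → push 17,1142. Stack: [17, 1142]
BINARY_OP - → 17 - 1142 = -1125. Stack: [-1125]
LOAD_FAST_LOAD_FAST r,b → push 1142,16. Stack: [-1125, 1142, 16]
BINARY_OP - → 1142 - 16 = 1126. Stack: [-1125, 1126]
BINARY_OP & → -1125 & 1126 = 2. Stack: [2]
STORE_FAST u → u=2. Stack: []
LOAD_FAST_LOAD_FAST u,b → push 2,16. Stack: [2, 16]
BINARY_OP | → 2 | 16 = 18. Stack: [18]
LOAD_CONST → push 4. Stack: [18, 4]
LOAD_FAST r → push 1142. Stack: [18, 4, 1142]
BINARY_OP - → 4 - 1142 = -1138. Stack: [18, -1138]
BINARY_OP * → 18 * -1138 = -20484. Stack: [-20484]
STORE_FAST p → p=-20484. Stack: []
LOAD_FAST r → push 1142. Stack: [1142]
RETURN_VALUE → return 1142.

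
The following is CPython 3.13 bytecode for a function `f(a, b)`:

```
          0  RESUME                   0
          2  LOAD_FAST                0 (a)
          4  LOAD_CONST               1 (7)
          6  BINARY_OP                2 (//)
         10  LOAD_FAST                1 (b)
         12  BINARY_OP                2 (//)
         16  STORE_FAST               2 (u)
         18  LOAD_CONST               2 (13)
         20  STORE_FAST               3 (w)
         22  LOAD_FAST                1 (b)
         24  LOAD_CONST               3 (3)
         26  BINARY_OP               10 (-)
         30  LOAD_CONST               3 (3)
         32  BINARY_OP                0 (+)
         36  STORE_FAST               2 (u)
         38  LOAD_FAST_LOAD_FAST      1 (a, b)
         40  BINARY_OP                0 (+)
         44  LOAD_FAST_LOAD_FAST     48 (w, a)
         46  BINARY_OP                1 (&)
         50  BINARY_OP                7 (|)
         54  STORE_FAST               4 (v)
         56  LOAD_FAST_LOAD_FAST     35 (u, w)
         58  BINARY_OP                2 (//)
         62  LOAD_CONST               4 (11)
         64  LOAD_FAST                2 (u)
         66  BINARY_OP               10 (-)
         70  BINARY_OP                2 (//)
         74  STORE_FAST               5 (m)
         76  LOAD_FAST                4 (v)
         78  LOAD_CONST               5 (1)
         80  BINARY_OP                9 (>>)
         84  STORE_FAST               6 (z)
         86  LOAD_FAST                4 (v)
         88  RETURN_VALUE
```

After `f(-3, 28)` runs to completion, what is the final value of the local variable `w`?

LOAD_FAST a → push -3. Stack: [-3]
LOAD_CONST → push 7. Stack: [-3, 7]
BINARY_OP // → -3 // 7 = -1. Stack: [-1]
LOAD_FAST b → push 28. Stack: [-1, 28]
BINARY_OP // → -1 // 28 = -1. Stack: [-1]
STORE_FAST u → u=-1. Stack: []
LOAD_CONST → push 13. Stack: [13]
STORE_FAST w → w=13. Stack: []
LOAD_FAST b → push 28. Stack: [28]
LOAD_CONST → push 3. Stack: [28, 3]
BINARY_OP - → 28 - 3 = 25. Stack: [25]
LOAD_CONST → push 3. Stack: [25, 3]
BINARY_OP + → 25 + 3 = 28. Stack: [28]
STORE_FAST u → u=28. Stack: []
LOAD_FAST_LOAD_FAST a,b → push -3,28. Stack: [-3, 28]
BINARY_OP + → -3 + 28 = 25. Stack: [25]
LOAD_FAST_LOAD_FAST w,a → push 13,-3. Stack: [25, 13, -3]
BINARY_OP & → 13 & -3 = 13. Stack: [25, 13]
BINARY_OP | → 25 | 13 = 29. Stack: [29]
STORE_FAST v → v=29. Stack: []
LOAD_FAST_LOAD_FAST u,w → push 28,13. Stack: [28, 13]
BINARY_OP // → 28 // 13 = 2. Stack: [2]
LOAD_CONST → push 11. Stack: [2, 11]
LOAD_FAST u → push 28. Stack: [2, 11, 28]
BINARY_OP - → 11 - 28 = -17. Stack: [2, -17]
BINARY_OP // → 2 // -17 = -1. Stack: [-1]
STORE_FAST m → m=-1. Stack: []
LOAD_FAST v → push 29. Stack: [29]
LOAD_CONST → push 1. Stack: [29, 1]
BINARY_OP >> → 29 >> 1 = 14. Stack: [14]
STORE_FAST z → z=14. Stack: []
LOAD_FAST v → push 29. Stack: [29]
RETURN_VALUE → return 29.

13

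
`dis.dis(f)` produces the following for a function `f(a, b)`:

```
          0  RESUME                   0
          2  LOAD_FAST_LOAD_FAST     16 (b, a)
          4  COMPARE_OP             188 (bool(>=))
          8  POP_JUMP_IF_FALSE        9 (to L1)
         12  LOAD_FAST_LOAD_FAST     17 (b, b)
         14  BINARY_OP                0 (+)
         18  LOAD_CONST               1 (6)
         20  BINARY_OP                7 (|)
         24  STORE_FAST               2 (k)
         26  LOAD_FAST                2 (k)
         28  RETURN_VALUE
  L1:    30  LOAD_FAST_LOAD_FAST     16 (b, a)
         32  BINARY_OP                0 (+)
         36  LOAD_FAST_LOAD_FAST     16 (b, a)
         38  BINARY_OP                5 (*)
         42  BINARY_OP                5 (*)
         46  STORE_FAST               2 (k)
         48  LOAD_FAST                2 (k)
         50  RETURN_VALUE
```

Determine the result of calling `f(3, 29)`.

LOAD_FAST_LOAD_FAST b,a → push 29,3. Stack: [29, 3]
COMPARE_OP bool(>=) → 29 vs 3 = True. Stack: [True]
POP_JUMP_IF_FALSE → pop True; no jump. Stack: []
LOAD_FAST_LOAD_FAST b,b → push 29,29. Stack: [29, 29]
BINARY_OP + → 29 + 29 = 58. Stack: [58]
LOAD_CONST → push 6. Stack: [58, 6]
BINARY_OP | → 58 | 6 = 62. Stack: [62]
STORE_FAST k → k=62. Stack: []
LOAD_FAST k → push 62. Stack: [62]
RETURN_VALUE → return 62.

62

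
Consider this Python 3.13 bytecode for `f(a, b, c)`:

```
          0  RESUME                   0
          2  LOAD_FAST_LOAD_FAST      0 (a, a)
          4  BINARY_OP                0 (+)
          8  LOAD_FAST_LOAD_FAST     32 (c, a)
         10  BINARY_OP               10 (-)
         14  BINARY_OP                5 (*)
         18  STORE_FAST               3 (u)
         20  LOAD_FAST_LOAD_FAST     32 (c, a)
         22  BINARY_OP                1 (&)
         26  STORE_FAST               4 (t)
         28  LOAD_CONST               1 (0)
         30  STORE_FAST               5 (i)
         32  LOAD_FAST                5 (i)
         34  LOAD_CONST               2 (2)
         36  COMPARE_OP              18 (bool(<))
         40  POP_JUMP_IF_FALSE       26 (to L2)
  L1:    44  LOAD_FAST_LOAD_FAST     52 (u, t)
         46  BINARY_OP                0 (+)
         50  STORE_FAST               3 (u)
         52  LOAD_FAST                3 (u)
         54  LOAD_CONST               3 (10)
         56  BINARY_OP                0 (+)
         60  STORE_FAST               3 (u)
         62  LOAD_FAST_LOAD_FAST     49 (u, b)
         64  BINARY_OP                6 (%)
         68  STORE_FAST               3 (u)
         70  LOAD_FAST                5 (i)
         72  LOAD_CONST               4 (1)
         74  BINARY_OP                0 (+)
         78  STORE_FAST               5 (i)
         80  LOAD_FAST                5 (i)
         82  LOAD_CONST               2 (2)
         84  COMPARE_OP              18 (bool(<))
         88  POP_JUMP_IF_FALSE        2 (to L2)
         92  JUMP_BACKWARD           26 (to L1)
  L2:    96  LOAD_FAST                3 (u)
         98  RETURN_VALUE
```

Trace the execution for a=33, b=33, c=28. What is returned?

20

LOAD_FAST_LOAD_FAST a,a → push 33,33. Stack: [33, 33]
BINARY_OP + → 33 + 33 = 66. Stack: [66]
LOAD_FAST_LOAD_FAST c,a → push 28,33. Stack: [66, 28, 33]
BINARY_OP - → 28 - 33 = -5. Stack: [66, -5]
BINARY_OP * → 66 * -5 = -330. Stack: [-330]
STORE_FAST u → u=-330. Stack: []
LOAD_FAST_LOAD_FAST c,a → push 28,33. Stack: [28, 33]
BINARY_OP & → 28 & 33 = 0. Stack: [0]
STORE_FAST t → t=0. Stack: []
LOAD_CONST → push 0. Stack: [0]
STORE_FAST i → i=0. Stack: []
LOAD_FAST i → push 0. Stack: [0]
LOAD_CONST → push 2. Stack: [0, 2]
COMPARE_OP bool(<) → 0 vs 2 = True. Stack: [True]
POP_JUMP_IF_FALSE → pop True; no jump. Stack: []
LOAD_FAST_LOAD_FAST u,t → push -330,0. Stack: [-330, 0]
BINARY_OP + → -330 + 0 = -330. Stack: [-330]
STORE_FAST u → u=-330. Stack: []
LOAD_FAST u → push -330. Stack: [-330]
LOAD_CONST → push 10. Stack: [-330, 10]
BINARY_OP + → -330 + 10 = -320. Stack: [-320]
STORE_FAST u → u=-320. Stack: []
LOAD_FAST_LOAD_FAST u,b → push -320,33. Stack: [-320, 33]
BINARY_OP % → -320 % 33 = 10. Stack: [10]
STORE_FAST u → u=10. Stack: []
LOAD_FAST i → push 0. Stack: [0]
LOAD_CONST → push 1. Stack: [0, 1]
BINARY_OP + → 0 + 1 = 1. Stack: [1]
STORE_FAST i → i=1. Stack: []
LOAD_FAST i → push 1. Stack: [1]
LOAD_CONST → push 2. Stack: [1, 2]
COMPARE_OP bool(<) → 1 vs 2 = True. Stack: [True]
POP_JUMP_IF_FALSE → pop True; no jump. Stack: []
LOAD_FAST_LOAD_FAST u,t → push 10,0. Stack: [10, 0]
BINARY_OP + → 10 + 0 = 10. Stack: [10]
STORE_FAST u → u=10. Stack: []
LOAD_FAST u → push 10. Stack: [10]
LOAD_CONST → push 10. Stack: [10, 10]
BINARY_OP + → 10 + 10 = 20. Stack: [20]
STORE_FAST u → u=20. Stack: []
LOAD_FAST_LOAD_FAST u,b → push 20,33. Stack: [20, 33]
BINARY_OP % → 20 % 33 = 20. Stack: [20]
STORE_FAST u → u=20. Stack: []
LOAD_FAST i → push 1. Stack: [1]
LOAD_CONST → push 1. Stack: [1, 1]
BINARY_OP + → 1 + 1 = 2. Stack: [2]
STORE_FAST i → i=2. Stack: []
LOAD_FAST i → push 2. Stack: [2]
LOAD_CONST → push 2. Stack: [2, 2]
COMPARE_OP bool(<) → 2 vs 2 = False. Stack: [False]
POP_JUMP_IF_FALSE → pop False; jump. Stack: []
LOAD_FAST u → push 20. Stack: [20]
RETURN_VALUE → return 20.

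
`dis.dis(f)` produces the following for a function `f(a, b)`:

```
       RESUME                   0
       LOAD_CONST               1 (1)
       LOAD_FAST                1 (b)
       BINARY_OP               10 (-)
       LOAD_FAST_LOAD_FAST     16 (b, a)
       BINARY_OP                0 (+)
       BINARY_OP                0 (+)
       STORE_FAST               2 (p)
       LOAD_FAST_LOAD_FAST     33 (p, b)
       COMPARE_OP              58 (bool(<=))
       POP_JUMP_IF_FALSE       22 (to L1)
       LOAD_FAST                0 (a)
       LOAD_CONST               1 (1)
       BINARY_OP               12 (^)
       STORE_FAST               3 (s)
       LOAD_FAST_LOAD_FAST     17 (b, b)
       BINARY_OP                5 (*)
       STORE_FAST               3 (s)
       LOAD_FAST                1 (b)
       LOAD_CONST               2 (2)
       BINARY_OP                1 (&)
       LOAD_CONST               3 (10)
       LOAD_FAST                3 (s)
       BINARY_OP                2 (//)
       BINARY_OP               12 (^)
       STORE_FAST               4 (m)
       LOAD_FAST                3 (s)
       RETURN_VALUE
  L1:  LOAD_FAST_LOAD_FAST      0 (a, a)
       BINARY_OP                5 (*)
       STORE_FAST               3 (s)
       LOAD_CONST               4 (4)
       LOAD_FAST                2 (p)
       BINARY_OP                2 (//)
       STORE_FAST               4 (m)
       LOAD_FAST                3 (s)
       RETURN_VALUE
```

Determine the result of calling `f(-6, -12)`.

LOAD_CONST → push 1. Stack: [1]
LOAD_FAST b → push -12. Stack: [1, -12]
BINARY_OP - → 1 - -12 = 13. Stack: [13]
LOAD_FAST_LOAD_FAST b,a → push -12,-6. Stack: [13, -12, -6]
BINARY_OP + → -12 + -6 = -18. Stack: [13, -18]
BINARY_OP + → 13 + -18 = -5. Stack: [-5]
STORE_FAST p → p=-5. Stack: []
LOAD_FAST_LOAD_FAST p,b → push -5,-12. Stack: [-5, -12]
COMPARE_OP bool(<=) → -5 vs -12 = False. Stack: [False]
POP_JUMP_IF_FALSE → pop False; jump. Stack: []
LOAD_FAST_LOAD_FAST a,a → push -6,-6. Stack: [-6, -6]
BINARY_OP * → -6 * -6 = 36. Stack: [36]
STORE_FAST s → s=36. Stack: []
LOAD_CONST → push 4. Stack: [4]
LOAD_FAST p → push -5. Stack: [4, -5]
BINARY_OP // → 4 // -5 = -1. Stack: [-1]
STORE_FAST m → m=-1. Stack: []
LOAD_FAST s → push 36. Stack: [36]
RETURN_VALUE → return 36.

36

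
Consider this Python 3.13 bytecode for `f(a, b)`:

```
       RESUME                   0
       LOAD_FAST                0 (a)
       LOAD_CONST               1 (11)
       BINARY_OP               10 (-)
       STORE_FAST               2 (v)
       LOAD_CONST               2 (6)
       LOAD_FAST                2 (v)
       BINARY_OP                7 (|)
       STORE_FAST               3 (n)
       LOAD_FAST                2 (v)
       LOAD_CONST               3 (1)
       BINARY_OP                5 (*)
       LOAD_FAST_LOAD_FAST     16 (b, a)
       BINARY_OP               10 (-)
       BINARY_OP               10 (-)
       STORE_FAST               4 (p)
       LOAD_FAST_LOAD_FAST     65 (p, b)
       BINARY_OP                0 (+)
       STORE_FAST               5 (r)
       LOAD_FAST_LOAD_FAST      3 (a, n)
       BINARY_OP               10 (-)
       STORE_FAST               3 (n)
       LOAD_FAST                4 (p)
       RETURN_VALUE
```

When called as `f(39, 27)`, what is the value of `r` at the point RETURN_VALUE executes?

LOAD_FAST a → push 39. Stack: [39]
LOAD_CONST → push 11. Stack: [39, 11]
BINARY_OP - → 39 - 11 = 28. Stack: [28]
STORE_FAST v → v=28. Stack: []
LOAD_CONST → push 6. Stack: [6]
LOAD_FAST v → push 28. Stack: [6, 28]
BINARY_OP | → 6 | 28 = 30. Stack: [30]
STORE_FAST n → n=30. Stack: []
LOAD_FAST v → push 28. Stack: [28]
LOAD_CONST → push 1. Stack: [28, 1]
BINARY_OP * → 28 * 1 = 28. Stack: [28]
LOAD_FAST_LOAD_FAST b,a → push 27,39. Stack: [28, 27, 39]
BINARY_OP - → 27 - 39 = -12. Stack: [28, -12]
BINARY_OP - → 28 - -12 = 40. Stack: [40]
STORE_FAST p → p=40. Stack: []
LOAD_FAST_LOAD_FAST p,b → push 40,27. Stack: [40, 27]
BINARY_OP + → 40 + 27 = 67. Stack: [67]
STORE_FAST r → r=67. Stack: []
LOAD_FAST_LOAD_FAST a,n → push 39,30. Stack: [39, 30]
BINARY_OP - → 39 - 30 = 9. Stack: [9]
STORE_FAST n → n=9. Stack: []
LOAD_FAST p → push 40. Stack: [40]
RETURN_VALUE → return 40.

67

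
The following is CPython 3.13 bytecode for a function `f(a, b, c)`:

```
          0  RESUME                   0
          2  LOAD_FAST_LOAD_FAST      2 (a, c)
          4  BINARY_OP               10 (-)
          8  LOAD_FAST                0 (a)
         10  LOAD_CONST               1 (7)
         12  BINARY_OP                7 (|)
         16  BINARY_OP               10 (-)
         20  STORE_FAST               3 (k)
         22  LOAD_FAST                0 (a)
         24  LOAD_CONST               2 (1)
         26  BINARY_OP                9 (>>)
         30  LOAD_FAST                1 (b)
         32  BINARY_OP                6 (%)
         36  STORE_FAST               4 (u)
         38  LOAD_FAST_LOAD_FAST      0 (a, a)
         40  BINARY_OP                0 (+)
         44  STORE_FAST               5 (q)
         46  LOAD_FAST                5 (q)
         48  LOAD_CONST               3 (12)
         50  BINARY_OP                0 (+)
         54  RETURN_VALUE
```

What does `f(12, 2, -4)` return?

LOAD_FAST_LOAD_FAST a,c → push 12,-4. Stack: [12, -4]
BINARY_OP - → 12 - -4 = 16. Stack: [16]
LOAD_FAST a → push 12. Stack: [16, 12]
LOAD_CONST → push 7. Stack: [16, 12, 7]
BINARY_OP | → 12 | 7 = 15. Stack: [16, 15]
BINARY_OP - → 16 - 15 = 1. Stack: [1]
STORE_FAST k → k=1. Stack: []
LOAD_FAST a → push 12. Stack: [12]
LOAD_CONST → push 1. Stack: [12, 1]
BINARY_OP >> → 12 >> 1 = 6. Stack: [6]
LOAD_FAST b → push 2. Stack: [6, 2]
BINARY_OP % → 6 % 2 = 0. Stack: [0]
STORE_FAST u → u=0. Stack: []
LOAD_FAST_LOAD_FAST a,a → push 12,12. Stack: [12, 12]
BINARY_OP + → 12 + 12 = 24. Stack: [24]
STORE_FAST q → q=24. Stack: []
LOAD_FAST q → push 24. Stack: [24]
LOAD_CONST → push 12. Stack: [24, 12]
BINARY_OP + → 24 + 12 = 36. Stack: [36]
RETURN_VALUE → return 36.

36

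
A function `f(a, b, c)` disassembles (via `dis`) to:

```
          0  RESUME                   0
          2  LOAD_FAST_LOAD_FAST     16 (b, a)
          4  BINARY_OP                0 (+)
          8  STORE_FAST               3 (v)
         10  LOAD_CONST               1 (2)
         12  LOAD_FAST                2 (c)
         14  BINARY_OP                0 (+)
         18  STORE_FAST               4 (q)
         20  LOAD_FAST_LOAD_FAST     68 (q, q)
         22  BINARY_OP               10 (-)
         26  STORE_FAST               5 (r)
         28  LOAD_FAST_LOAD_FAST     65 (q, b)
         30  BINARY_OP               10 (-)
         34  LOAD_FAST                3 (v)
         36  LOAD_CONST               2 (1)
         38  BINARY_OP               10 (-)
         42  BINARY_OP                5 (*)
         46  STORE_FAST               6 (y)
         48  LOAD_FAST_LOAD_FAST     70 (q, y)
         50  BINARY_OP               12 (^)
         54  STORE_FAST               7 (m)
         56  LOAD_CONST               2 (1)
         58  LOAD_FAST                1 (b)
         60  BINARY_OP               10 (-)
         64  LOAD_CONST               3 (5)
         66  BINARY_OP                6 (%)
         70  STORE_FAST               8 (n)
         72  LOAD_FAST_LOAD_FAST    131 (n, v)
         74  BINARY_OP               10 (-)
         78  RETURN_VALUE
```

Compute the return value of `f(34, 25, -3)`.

-58

LOAD_FAST_LOAD_FAST b,a → push 25,34. Stack: [25, 34]
BINARY_OP + → 25 + 34 = 59. Stack: [59]
STORE_FAST v → v=59. Stack: []
LOAD_CONST → push 2. Stack: [2]
LOAD_FAST c → push -3. Stack: [2, -3]
BINARY_OP + → 2 + -3 = -1. Stack: [-1]
STORE_FAST q → q=-1. Stack: []
LOAD_FAST_LOAD_FAST q,q → push -1,-1. Stack: [-1, -1]
BINARY_OP - → -1 - -1 = 0. Stack: [0]
STORE_FAST r → r=0. Stack: []
LOAD_FAST_LOAD_FAST q,b → push -1,25. Stack: [-1, 25]
BINARY_OP - → -1 - 25 = -26. Stack: [-26]
LOAD_FAST v → push 59. Stack: [-26, 59]
LOAD_CONST → push 1. Stack: [-26, 59, 1]
BINARY_OP - → 59 - 1 = 58. Stack: [-26, 58]
BINARY_OP * → -26 * 58 = -1508. Stack: [-1508]
STORE_FAST y → y=-1508. Stack: []
LOAD_FAST_LOAD_FAST q,y → push -1,-1508. Stack: [-1, -1508]
BINARY_OP ^ → -1 ^ -1508 = 1507. Stack: [1507]
STORE_FAST m → m=1507. Stack: []
LOAD_CONST → push 1. Stack: [1]
LOAD_FAST b → push 25. Stack: [1, 25]
BINARY_OP - → 1 - 25 = -24. Stack: [-24]
LOAD_CONST → push 5. Stack: [-24, 5]
BINARY_OP % → -24 % 5 = 1. Stack: [1]
STORE_FAST n → n=1. Stack: []
LOAD_FAST_LOAD_FAST n,v → push 1,59. Stack: [1, 59]
BINARY_OP - → 1 - 59 = -58. Stack: [-58]
RETURN_VALUE → return -58.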